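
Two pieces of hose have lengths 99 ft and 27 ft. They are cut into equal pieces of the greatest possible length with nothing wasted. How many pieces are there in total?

14

Piece length = gcd(99, 27).
99 = 3^2 × 11
27 = 3^3
gcd(99, 27) = 3^2 = 9.
Total pieces = 99/9 + 27/9 = 11 + 3 = 14.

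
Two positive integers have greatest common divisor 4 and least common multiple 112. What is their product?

For any two positive integers, gcd × lcm = product = 4 × 112 = 448.

448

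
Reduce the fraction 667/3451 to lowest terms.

667 = 23 × 29
3451 = 7 × 17 × 29
gcd(667, 3451) = 29.
Divide numerator and denominator by 29: 667/3451 = 23/119.

23/119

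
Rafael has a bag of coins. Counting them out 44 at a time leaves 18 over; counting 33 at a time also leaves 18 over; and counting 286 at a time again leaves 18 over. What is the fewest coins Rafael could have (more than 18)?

N − 18 must be a common multiple of 44, 33, and 286.
44 = 2^2 × 11
33 = 3 × 11
286 = 2 × 11 × 13
LCM(44, 33, 286) = 2^2 × 3 × 11 × 13 = 1716.
Smallest N > 18 is LCM + 18 = 1716 + 18 = 1734.

1734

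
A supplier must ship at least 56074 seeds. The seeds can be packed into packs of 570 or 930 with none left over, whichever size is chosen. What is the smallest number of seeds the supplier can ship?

The number of seeds must be a common multiple of 570 and 930, so a multiple of their LCM.
570 = 2 × 3 × 5 × 19
930 = 2 × 3 × 5 × 31
LCM(570, 930) = 2 × 3 × 5 × 19 × 31 = 17670.
Smallest multiple of 17670 that is ≥ 56074: ⌈56074/17670⌉ × 17670 = 4 × 17670 = 70680.

70680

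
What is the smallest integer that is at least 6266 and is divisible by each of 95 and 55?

The integer must be a common multiple of 95 and 55, so a multiple of their LCM.
95 = 5 × 19
55 = 5 × 11
LCM(95, 55) = 5 × 11 × 19 = 1045.
Smallest multiple of 1045 that is ≥ 6266: ⌈6266/1045⌉ × 1045 = 6 × 1045 = 6270.

6270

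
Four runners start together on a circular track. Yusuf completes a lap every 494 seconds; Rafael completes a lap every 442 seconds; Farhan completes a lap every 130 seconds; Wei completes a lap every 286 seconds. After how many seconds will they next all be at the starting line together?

The first simultaneous occurrence is after LCM of the individual periods.
494 = 2 × 13 × 19
442 = 2 × 13 × 17
130 = 2 × 5 × 13
286 = 2 × 11 × 13
LCM(494, 442, 130, 286) = 2 × 5 × 11 × 13 × 17 × 19 = 461890.

461890 seconds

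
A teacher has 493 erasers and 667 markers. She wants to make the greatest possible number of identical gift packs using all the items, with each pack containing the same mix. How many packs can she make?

29 packs

The pack count must divide each quantity, so the greatest is gcd(493, 667).
493 = 17 × 29
667 = 23 × 29
gcd(493, 667) = 29.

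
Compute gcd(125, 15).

5

125 = 5^3
15 = 3 × 5
gcd(125, 15) = 5.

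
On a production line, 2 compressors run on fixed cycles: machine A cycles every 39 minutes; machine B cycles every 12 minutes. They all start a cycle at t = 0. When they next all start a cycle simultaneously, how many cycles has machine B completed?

All finish a whole number of cycles simultaneously at t = LCM of the periods.
39 = 3 × 13
12 = 2^2 × 3
LCM(39, 12) = 2^2 × 3 × 13 = 156.
Cycles for period 12: 156 / 12 = 13.

13 cycles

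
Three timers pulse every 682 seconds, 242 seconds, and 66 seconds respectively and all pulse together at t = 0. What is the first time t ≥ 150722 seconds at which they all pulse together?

Joint pulses occur at multiples of LCM(682, 242, 66).
682 = 2 × 11 × 31
242 = 2 × 11^2
66 = 2 × 3 × 11
LCM(682, 242, 66) = 2 × 3 × 11^2 × 31 = 22506.
Smallest multiple of 22506 that is ≥ 150722: ⌈150722/22506⌉ × 22506 = 7 × 22506 = 157542.

157542 seconds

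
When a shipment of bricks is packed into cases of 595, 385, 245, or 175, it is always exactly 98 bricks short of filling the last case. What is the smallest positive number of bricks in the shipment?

Being 98 short of a full case of size k means N ≡ −98 (mod k), i.e. N + 98 is a multiple of each size.
595 = 5 × 7 × 17
385 = 5 × 7 × 11
245 = 5 × 7^2
175 = 5^2 × 7
LCM(595, 385, 245, 175) = 5^2 × 7^2 × 11 × 17 = 229075.
Smallest positive N is 229075 − 98 = 228977.

228977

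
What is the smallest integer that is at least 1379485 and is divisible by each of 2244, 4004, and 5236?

1429428

The integer must be a common multiple of 2244, 4004, and 5236, so a multiple of their LCM.
2244 = 2^2 × 3 × 11 × 17
4004 = 2^2 × 7 × 11 × 13
5236 = 2^2 × 7 × 11 × 17
LCM(2244, 4004, 5236) = 2^2 × 3 × 7 × 11 × 13 × 17 = 204204.
Smallest multiple of 204204 that is ≥ 1379485: ⌈1379485/204204⌉ × 204204 = 7 × 204204 = 1429428.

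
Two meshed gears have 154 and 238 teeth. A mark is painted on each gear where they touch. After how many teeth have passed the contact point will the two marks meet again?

We need the least common multiple of the intervals.
154 = 2 × 7 × 11
238 = 2 × 7 × 17
LCM(154, 238) = 2 × 7 × 11 × 17 = 2618.

2618 teeth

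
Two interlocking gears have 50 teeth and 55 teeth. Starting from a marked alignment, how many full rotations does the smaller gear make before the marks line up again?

They are all back at their starting positions together after one LCM of the periods.
50 = 2 × 5^2
55 = 5 × 11
LCM(50, 55) = 2 × 5^2 × 11 = 550.
Rotations for period 50: 550 / 50 = 11.

11 rotations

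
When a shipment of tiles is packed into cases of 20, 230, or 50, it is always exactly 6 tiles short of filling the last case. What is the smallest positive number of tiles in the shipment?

Being 6 short of a full case of size k means N ≡ −6 (mod k), i.e. N + 6 is a multiple of each size.
20 = 2^2 × 5
230 = 2 × 5 × 23
50 = 2 × 5^2
LCM(20, 230, 50) = 2^2 × 5^2 × 23 = 2300.
Smallest positive N is 2300 − 6 = 2294.

2294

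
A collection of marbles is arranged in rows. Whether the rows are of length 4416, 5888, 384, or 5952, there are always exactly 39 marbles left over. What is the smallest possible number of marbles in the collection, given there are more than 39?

N − 39 must be a common multiple of 4416, 5888, 384, and 5952.
4416 = 2^6 × 3 × 23
5888 = 2^8 × 23
384 = 2^7 × 3
5952 = 2^6 × 3 × 31
LCM(4416, 5888, 384, 5952) = 2^8 × 3 × 23 × 31 = 547584.
Smallest N > 39 is LCM + 39 = 547584 + 39 = 547623.

547623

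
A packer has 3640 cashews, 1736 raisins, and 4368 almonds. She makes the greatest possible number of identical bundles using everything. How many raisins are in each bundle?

31

Number of bundles = gcd(3640, 1736, 4368).
3640 = 2^3 × 5 × 7 × 13
1736 = 2^3 × 7 × 31
4368 = 2^4 × 3 × 7 × 13
gcd(3640, 1736, 4368) = 2^3 × 7 = 56.
raisins per bundle = 1736 / 56 = 31.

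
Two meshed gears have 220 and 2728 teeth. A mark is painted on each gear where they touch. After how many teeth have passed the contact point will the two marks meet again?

13640 teeth

The first simultaneous occurrence is after LCM of the individual periods.
220 = 2^2 × 5 × 11
2728 = 2^3 × 11 × 31
LCM(220, 2728) = 2^3 × 5 × 11 × 31 = 13640.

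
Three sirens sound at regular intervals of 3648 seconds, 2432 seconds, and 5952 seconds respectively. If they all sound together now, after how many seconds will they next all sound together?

226176 seconds

They coincide at every common multiple of the periods; the first is the LCM.
3648 = 2^6 × 3 × 19
2432 = 2^7 × 19
5952 = 2^6 × 3 × 31
LCM(3648, 2432, 5952) = 2^7 × 3 × 19 × 31 = 226176.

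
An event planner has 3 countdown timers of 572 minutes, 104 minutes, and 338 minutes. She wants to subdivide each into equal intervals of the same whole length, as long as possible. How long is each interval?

26 minutes

The interval must divide each timer length; the longest such is the gcd.
572 = 2^2 × 11 × 13
104 = 2^3 × 13
338 = 2 × 13^2
gcd(572, 104, 338) = 2 × 13 = 26.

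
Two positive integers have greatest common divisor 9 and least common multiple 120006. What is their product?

For any two positive integers, gcd × lcm = product = 9 × 120006 = 1080054.

1080054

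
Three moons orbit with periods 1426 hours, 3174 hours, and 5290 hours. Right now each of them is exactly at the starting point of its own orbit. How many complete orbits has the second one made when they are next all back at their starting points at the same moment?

155 orbits

They are all back at their starting positions together after one LCM of the periods.
1426 = 2 × 23 × 31
3174 = 2 × 3 × 23^2
5290 = 2 × 5 × 23^2
LCM(1426, 3174, 5290) = 2 × 3 × 5 × 23^2 × 31 = 491970.
Orbits for period 3174: 491970 / 3174 = 155.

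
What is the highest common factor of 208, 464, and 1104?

208 = 2^4 × 13
464 = 2^4 × 29
1104 = 2^4 × 3 × 23
gcd(208, 464, 1104) = 2^4 = 16.

16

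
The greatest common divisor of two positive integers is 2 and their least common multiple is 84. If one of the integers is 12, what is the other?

For two integers, gcd × lcm = product, so the other is (2 × 84) / 12 = 168 / 12 = 14.

14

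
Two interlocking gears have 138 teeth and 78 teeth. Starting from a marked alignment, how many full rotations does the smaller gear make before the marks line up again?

They are all back at their starting positions together after one LCM of the periods.
138 = 2 × 3 × 23
78 = 2 × 3 × 13
LCM(138, 78) = 2 × 3 × 13 × 23 = 1794.
Rotations for period 78: 1794 / 78 = 23.

23 rotations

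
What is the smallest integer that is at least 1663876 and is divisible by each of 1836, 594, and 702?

The integer must be a common multiple of 1836, 594, and 702, so a multiple of their LCM.
1836 = 2^2 × 3^3 × 17
594 = 2 × 3^3 × 11
702 = 2 × 3^3 × 13
LCM(1836, 594, 702) = 2^2 × 3^3 × 11 × 13 × 17 = 262548.
Smallest multiple of 262548 that is ≥ 1663876: ⌈1663876/262548⌉ × 262548 = 7 × 262548 = 1837836.

1837836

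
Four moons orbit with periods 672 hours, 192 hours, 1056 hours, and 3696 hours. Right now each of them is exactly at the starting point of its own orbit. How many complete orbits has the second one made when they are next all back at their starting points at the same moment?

77 orbits

They are all back at their starting positions together after one LCM of the periods.
672 = 2^5 × 3 × 7
192 = 2^6 × 3
1056 = 2^5 × 3 × 11
3696 = 2^4 × 3 × 7 × 11
LCM(672, 192, 1056, 3696) = 2^6 × 3 × 7 × 11 = 14784.
Orbits for period 192: 14784 / 192 = 77.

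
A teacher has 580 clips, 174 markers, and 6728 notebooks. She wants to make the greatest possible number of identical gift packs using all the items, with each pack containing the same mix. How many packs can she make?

The pack count must divide each quantity, so the greatest is gcd(580, 174, 6728).
580 = 2^2 × 5 × 29
174 = 2 × 3 × 29
6728 = 2^3 × 29^2
gcd(580, 174, 6728) = 2 × 29 = 58.

58 packs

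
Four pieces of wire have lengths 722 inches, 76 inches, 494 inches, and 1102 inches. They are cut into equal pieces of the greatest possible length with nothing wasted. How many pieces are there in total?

63

Piece length = gcd(722, 76, 494, 1102).
722 = 2 × 19^2
76 = 2^2 × 19
494 = 2 × 13 × 19
1102 = 2 × 19 × 29
gcd(722, 76, 494, 1102) = 2 × 19 = 38.
Total pieces = 722/38 + 76/38 + 494/38 + 1102/38 = 19 + 2 + 13 + 29 = 63.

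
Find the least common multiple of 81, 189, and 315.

2835

81 = 3^4
189 = 3^3 × 7
315 = 3^2 × 5 × 7
LCM(81, 189, 315) = 3^4 × 5 × 7 = 2835.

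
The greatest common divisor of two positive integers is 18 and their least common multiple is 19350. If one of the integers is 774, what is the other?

For two integers, gcd × lcm = product, so the other is (18 × 19350) / 774 = 348300 / 774 = 450.

450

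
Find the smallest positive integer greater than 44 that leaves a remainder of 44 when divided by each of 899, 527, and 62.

N − 44 must be a common multiple of 899, 527, and 62.
899 = 29 × 31
527 = 17 × 31
62 = 2 × 31
LCM(899, 527, 62) = 2 × 17 × 29 × 31 = 30566.
Smallest N > 44 is LCM + 44 = 30566 + 44 = 30610.

30610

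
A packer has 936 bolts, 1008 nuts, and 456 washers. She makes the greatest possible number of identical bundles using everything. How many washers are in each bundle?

19

Number of bundles = gcd(936, 1008, 456).
936 = 2^3 × 3^2 × 13
1008 = 2^4 × 3^2 × 7
456 = 2^3 × 3 × 19
gcd(936, 1008, 456) = 2^3 × 3 = 24.
washers per bundle = 456 / 24 = 19.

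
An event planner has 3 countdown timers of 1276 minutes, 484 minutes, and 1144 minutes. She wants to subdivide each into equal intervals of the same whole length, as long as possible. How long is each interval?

44 minutes

The interval must divide each timer length; the longest such is the gcd.
1276 = 2^2 × 11 × 29
484 = 2^2 × 11^2
1144 = 2^3 × 11 × 13
gcd(1276, 484, 1144) = 2^2 × 11 = 44.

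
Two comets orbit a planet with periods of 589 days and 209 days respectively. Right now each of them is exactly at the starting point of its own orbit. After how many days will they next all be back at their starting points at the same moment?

6479 days

We need the least common multiple of the intervals.
589 = 19 × 31
209 = 11 × 19
LCM(589, 209) = 11 × 19 × 31 = 6479.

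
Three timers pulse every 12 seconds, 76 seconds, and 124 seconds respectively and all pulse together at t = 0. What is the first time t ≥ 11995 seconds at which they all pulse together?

14136 seconds

Joint pulses occur at multiples of LCM(12, 76, 124).
12 = 2^2 × 3
76 = 2^2 × 19
124 = 2^2 × 31
LCM(12, 76, 124) = 2^2 × 3 × 19 × 31 = 7068.
Smallest multiple of 7068 that is ≥ 11995: ⌈11995/7068⌉ × 7068 = 2 × 7068 = 14136.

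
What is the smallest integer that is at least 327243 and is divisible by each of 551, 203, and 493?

327845

The integer must be a common multiple of 551, 203, and 493, so a multiple of their LCM.
551 = 19 × 29
203 = 7 × 29
493 = 17 × 29
LCM(551, 203, 493) = 7 × 17 × 19 × 29 = 65569.
Smallest multiple of 65569 that is ≥ 327243: ⌈327243/65569⌉ × 65569 = 5 × 65569 = 327845.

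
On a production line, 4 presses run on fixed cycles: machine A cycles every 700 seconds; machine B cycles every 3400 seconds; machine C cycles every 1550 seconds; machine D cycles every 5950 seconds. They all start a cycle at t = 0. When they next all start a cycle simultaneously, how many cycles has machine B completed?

They are all back at their starting positions together after one LCM of the periods.
700 = 2^2 × 5^2 × 7
3400 = 2^3 × 5^2 × 17
1550 = 2 × 5^2 × 31
5950 = 2 × 5^2 × 7 × 17
LCM(700, 3400, 1550, 5950) = 2^3 × 5^2 × 7 × 17 × 31 = 737800.
Cycles for period 3400: 737800 / 3400 = 217.

217 cycles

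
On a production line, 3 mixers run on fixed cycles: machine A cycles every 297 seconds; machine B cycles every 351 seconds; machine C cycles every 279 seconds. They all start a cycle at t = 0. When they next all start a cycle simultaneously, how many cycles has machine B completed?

All finish a whole number of cycles simultaneously at t = LCM of the periods.
297 = 3^3 × 11
351 = 3^3 × 13
279 = 3^2 × 31
LCM(297, 351, 279) = 3^3 × 11 × 13 × 31 = 119691.
Cycles for period 351: 119691 / 351 = 341.

341 cycles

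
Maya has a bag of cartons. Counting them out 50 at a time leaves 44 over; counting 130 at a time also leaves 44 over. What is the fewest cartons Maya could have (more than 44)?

694

N − 44 must be a common multiple of 50 and 130.
50 = 2 × 5^2
130 = 2 × 5 × 13
LCM(50, 130) = 2 × 5^2 × 13 = 650.
Smallest N > 44 is LCM + 44 = 650 + 44 = 694.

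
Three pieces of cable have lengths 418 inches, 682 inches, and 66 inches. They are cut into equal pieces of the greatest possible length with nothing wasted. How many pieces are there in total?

Piece length = gcd(418, 682, 66).
418 = 2 × 11 × 19
682 = 2 × 11 × 31
66 = 2 × 3 × 11
gcd(418, 682, 66) = 2 × 11 = 22.
Total pieces = 418/22 + 682/22 + 66/22 = 19 + 31 + 3 = 53.

53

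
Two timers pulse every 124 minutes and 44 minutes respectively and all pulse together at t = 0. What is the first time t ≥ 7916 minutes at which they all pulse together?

Joint pulses occur at multiples of LCM(124, 44).
124 = 2^2 × 31
44 = 2^2 × 11
LCM(124, 44) = 2^2 × 11 × 31 = 1364.
Smallest multiple of 1364 that is ≥ 7916: ⌈7916/1364⌉ × 1364 = 6 × 1364 = 8184.

8184 minutes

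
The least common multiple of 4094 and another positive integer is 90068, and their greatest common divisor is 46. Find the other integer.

1012

gcd × lcm = product of the two integers, so the other integer is (46 × 90068) / 4094 = 1012.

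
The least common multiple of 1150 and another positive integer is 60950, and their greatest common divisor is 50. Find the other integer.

gcd × lcm = product of the two integers, so the other integer is (50 × 60950) / 1150 = 2650.

2650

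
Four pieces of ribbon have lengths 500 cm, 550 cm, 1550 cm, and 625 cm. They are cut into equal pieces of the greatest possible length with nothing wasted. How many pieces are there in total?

129

Piece length = gcd(500, 550, 1550, 625).
500 = 2^2 × 5^3
550 = 2 × 5^2 × 11
1550 = 2 × 5^2 × 31
625 = 5^4
gcd(500, 550, 1550, 625) = 5^2 = 25.
Total pieces = 500/25 + 550/25 + 1550/25 + 625/25 = 20 + 22 + 62 + 25 = 129.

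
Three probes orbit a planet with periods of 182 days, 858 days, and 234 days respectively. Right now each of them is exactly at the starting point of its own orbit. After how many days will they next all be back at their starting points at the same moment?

18018 days

They coincide at every common multiple of the periods; the first is the LCM.
182 = 2 × 7 × 13
858 = 2 × 3 × 11 × 13
234 = 2 × 3^2 × 13
LCM(182, 858, 234) = 2 × 3^2 × 7 × 11 × 13 = 18018.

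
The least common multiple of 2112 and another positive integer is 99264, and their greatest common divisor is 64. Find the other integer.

gcd × lcm = product of the two integers, so the other integer is (64 × 99264) / 2112 = 3008.

3008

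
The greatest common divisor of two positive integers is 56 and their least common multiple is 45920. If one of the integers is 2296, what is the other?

For two integers, gcd × lcm = product, so the other is (56 × 45920) / 2296 = 2571520 / 2296 = 1120.

1120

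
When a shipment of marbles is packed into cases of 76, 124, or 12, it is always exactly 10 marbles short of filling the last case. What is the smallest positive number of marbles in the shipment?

Being 10 short of a full case of size k means N ≡ −10 (mod k), i.e. N + 10 is a multiple of each size.
76 = 2^2 × 19
124 = 2^2 × 31
12 = 2^2 × 3
LCM(76, 124, 12) = 2^2 × 3 × 19 × 31 = 7068.
Smallest positive N is 7068 − 10 = 7058.

7058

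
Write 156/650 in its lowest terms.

6/25

156 = 2^2 × 3 × 13
650 = 2 × 5^2 × 13
gcd(156, 650) = 2 × 13 = 26.
Divide numerator and denominator by 26: 156/650 = 6/25.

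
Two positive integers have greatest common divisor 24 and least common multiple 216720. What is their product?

5201280

For any two positive integers, gcd × lcm = product = 24 × 216720 = 5201280.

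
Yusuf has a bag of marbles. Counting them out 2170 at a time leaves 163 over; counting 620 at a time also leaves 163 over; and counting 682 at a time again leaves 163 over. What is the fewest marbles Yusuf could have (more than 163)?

47903

N − 163 must be a common multiple of 2170, 620, and 682.
2170 = 2 × 5 × 7 × 31
620 = 2^2 × 5 × 31
682 = 2 × 11 × 31
LCM(2170, 620, 682) = 2^2 × 5 × 7 × 11 × 31 = 47740.
Smallest N > 163 is LCM + 163 = 47740 + 163 = 47903.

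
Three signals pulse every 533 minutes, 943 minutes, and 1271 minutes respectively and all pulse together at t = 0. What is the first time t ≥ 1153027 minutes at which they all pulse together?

Joint pulses occur at multiples of LCM(533, 943, 1271).
533 = 13 × 41
943 = 23 × 41
1271 = 31 × 41
LCM(533, 943, 1271) = 13 × 23 × 31 × 41 = 380029.
Smallest multiple of 380029 that is ≥ 1153027: ⌈1153027/380029⌉ × 380029 = 4 × 380029 = 1520116.

1520116 minutes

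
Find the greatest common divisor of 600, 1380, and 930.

30

600 = 2^3 × 3 × 5^2
1380 = 2^2 × 3 × 5 × 23
930 = 2 × 3 × 5 × 31
gcd(600, 1380, 930) = 2 × 3 × 5 = 30.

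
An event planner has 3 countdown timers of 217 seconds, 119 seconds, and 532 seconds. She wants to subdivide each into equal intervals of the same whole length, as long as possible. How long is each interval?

The interval must divide each timer length; the longest such is the gcd.
217 = 7 × 31
119 = 7 × 17
532 = 2^2 × 7 × 19
gcd(217, 119, 532) = 7.

7 seconds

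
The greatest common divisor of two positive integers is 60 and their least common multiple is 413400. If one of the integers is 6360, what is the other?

3900

For two integers, gcd × lcm = product, so the other is (60 × 413400) / 6360 = 24804000 / 6360 = 3900.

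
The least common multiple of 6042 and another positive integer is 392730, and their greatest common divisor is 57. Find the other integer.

gcd × lcm = product of the two integers, so the other integer is (57 × 392730) / 6042 = 3705.

3705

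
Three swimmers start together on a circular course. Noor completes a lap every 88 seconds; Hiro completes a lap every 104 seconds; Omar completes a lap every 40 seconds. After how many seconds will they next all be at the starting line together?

They coincide at every common multiple of the periods; the first is the LCM.
88 = 2^3 × 11
104 = 2^3 × 13
40 = 2^3 × 5
LCM(88, 104, 40) = 2^3 × 5 × 11 × 13 = 5720.

5720 seconds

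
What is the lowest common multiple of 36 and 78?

36 = 2^2 × 3^2
78 = 2 × 3 × 13
LCM(36, 78) = 2^2 × 3^2 × 13 = 468.

468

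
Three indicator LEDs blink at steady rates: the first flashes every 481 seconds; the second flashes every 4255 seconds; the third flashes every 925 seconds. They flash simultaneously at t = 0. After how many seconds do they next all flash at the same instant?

276575 seconds

The first simultaneous occurrence is after LCM of the individual periods.
481 = 13 × 37
4255 = 5 × 23 × 37
925 = 5^2 × 37
LCM(481, 4255, 925) = 5^2 × 13 × 23 × 37 = 276575.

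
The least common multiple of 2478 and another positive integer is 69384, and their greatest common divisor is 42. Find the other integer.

1176

gcd × lcm = product of the two integers, so the other integer is (42 × 69384) / 2478 = 1176.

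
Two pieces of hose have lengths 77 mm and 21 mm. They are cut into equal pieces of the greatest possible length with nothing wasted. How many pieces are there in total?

14

Piece length = gcd(77, 21).
77 = 7 × 11
21 = 3 × 7
gcd(77, 21) = 7.
Total pieces = 77/7 + 21/7 = 11 + 3 = 14.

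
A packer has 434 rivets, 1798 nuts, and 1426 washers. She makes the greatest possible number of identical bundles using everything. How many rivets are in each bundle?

Number of bundles = gcd(434, 1798, 1426).
434 = 2 × 7 × 31
1798 = 2 × 29 × 31
1426 = 2 × 23 × 31
gcd(434, 1798, 1426) = 2 × 31 = 62.
rivets per bundle = 434 / 62 = 7.

7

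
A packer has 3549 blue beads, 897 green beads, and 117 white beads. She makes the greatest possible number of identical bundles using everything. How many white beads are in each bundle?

3

Number of bundles = gcd(3549, 897, 117).
3549 = 3 × 7 × 13^2
897 = 3 × 13 × 23
117 = 3^2 × 13
gcd(3549, 897, 117) = 3 × 13 = 39.
white beads per bundle = 117 / 39 = 3.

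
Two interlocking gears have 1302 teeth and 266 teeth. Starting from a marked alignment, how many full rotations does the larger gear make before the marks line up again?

The first common completion time is the LCM of the periods.
1302 = 2 × 3 × 7 × 31
266 = 2 × 7 × 19
LCM(1302, 266) = 2 × 3 × 7 × 19 × 31 = 24738.
Rotations for period 1302: 24738 / 1302 = 19.

19 rotations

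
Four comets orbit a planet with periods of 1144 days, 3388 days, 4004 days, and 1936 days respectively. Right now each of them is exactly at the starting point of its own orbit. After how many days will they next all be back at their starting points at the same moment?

The first simultaneous occurrence is after LCM of the individual periods.
1144 = 2^3 × 11 × 13
3388 = 2^2 × 7 × 11^2
4004 = 2^2 × 7 × 11 × 13
1936 = 2^4 × 11^2
LCM(1144, 3388, 4004, 1936) = 2^4 × 7 × 11^2 × 13 = 176176.

176176 days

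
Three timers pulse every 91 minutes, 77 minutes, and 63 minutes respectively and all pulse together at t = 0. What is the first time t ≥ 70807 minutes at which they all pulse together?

72072 minutes

Joint pulses occur at multiples of LCM(91, 77, 63).
91 = 7 × 13
77 = 7 × 11
63 = 3^2 × 7
LCM(91, 77, 63) = 3^2 × 7 × 11 × 13 = 9009.
Smallest multiple of 9009 that is ≥ 70807: ⌈70807/9009⌉ × 9009 = 8 × 9009 = 72072.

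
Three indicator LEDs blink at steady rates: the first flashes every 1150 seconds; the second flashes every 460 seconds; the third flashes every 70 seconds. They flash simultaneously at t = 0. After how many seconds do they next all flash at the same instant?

16100 seconds

The first simultaneous occurrence is after LCM of the individual periods.
1150 = 2 × 5^2 × 23
460 = 2^2 × 5 × 23
70 = 2 × 5 × 7
LCM(1150, 460, 70) = 2^2 × 5^2 × 7 × 23 = 16100.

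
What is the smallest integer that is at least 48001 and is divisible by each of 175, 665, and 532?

The integer must be a common multiple of 175, 665, and 532, so a multiple of their LCM.
175 = 5^2 × 7
665 = 5 × 7 × 19
532 = 2^2 × 7 × 19
LCM(175, 665, 532) = 2^2 × 5^2 × 7 × 19 = 13300.
Smallest multiple of 13300 that is ≥ 48001: ⌈48001/13300⌉ × 13300 = 4 × 13300 = 53200.

53200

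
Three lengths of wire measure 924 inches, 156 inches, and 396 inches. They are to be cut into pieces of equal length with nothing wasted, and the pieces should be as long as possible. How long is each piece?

The greatest length dividing all of 924, 156, and 396 is their gcd.
924 = 2^2 × 3 × 7 × 11
156 = 2^2 × 3 × 13
396 = 2^2 × 3^2 × 11
gcd(924, 156, 396) = 2^2 × 3 = 12.

12 inches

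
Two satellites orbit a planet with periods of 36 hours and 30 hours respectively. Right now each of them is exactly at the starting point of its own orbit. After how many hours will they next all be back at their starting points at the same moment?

180 hours

We need the least common multiple of the intervals.
36 = 2^2 × 3^2
30 = 2 × 3 × 5
LCM(36, 30) = 2^2 × 3^2 × 5 = 180.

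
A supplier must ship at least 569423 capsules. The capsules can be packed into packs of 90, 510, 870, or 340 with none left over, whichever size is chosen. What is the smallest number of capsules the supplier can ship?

621180

The number of capsules must be a common multiple of 90, 510, 870, and 340, so a multiple of their LCM.
90 = 2 × 3^2 × 5
510 = 2 × 3 × 5 × 17
870 = 2 × 3 × 5 × 29
340 = 2^2 × 5 × 17
LCM(90, 510, 870, 340) = 2^2 × 3^2 × 5 × 17 × 29 = 88740.
Smallest multiple of 88740 that is ≥ 569423: ⌈569423/88740⌉ × 88740 = 7 × 88740 = 621180.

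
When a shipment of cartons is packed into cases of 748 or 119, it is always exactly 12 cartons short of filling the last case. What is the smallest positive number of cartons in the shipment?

Being 12 short of a full case of size k means N ≡ −12 (mod k), i.e. N + 12 is a multiple of each size.
748 = 2^2 × 11 × 17
119 = 7 × 17
LCM(748, 119) = 2^2 × 7 × 11 × 17 = 5236.
Smallest positive N is 5236 − 12 = 5224.

5224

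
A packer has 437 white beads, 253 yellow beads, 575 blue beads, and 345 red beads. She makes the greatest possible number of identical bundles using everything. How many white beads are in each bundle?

19

Number of bundles = gcd(437, 253, 575, 345).
437 = 19 × 23
253 = 11 × 23
575 = 5^2 × 23
345 = 3 × 5 × 23
gcd(437, 253, 575, 345) = 23.
white beads per bundle = 437 / 23 = 19.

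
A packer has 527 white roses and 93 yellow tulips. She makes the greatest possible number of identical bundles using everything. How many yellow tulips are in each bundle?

Number of bundles = gcd(527, 93).
527 = 17 × 31
93 = 3 × 31
gcd(527, 93) = 31.
yellow tulips per bundle = 93 / 31 = 3.

3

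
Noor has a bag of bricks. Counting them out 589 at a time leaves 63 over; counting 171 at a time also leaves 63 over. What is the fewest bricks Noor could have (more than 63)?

5364

N − 63 must be a common multiple of 589 and 171.
589 = 19 × 31
171 = 3^2 × 19
LCM(589, 171) = 3^2 × 19 × 31 = 5301.
Smallest N > 63 is LCM + 63 = 5301 + 63 = 5364.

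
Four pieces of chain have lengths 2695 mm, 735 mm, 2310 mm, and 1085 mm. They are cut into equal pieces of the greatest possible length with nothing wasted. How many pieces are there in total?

195

Piece length = gcd(2695, 735, 2310, 1085).
2695 = 5 × 7^2 × 11
735 = 3 × 5 × 7^2
2310 = 2 × 3 × 5 × 7 × 11
1085 = 5 × 7 × 31
gcd(2695, 735, 2310, 1085) = 5 × 7 = 35.
Total pieces = 2695/35 + 735/35 + 2310/35 + 1085/35 = 77 + 21 + 66 + 31 = 195.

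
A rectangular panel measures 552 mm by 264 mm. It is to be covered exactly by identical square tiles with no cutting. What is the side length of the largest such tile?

24 mm

The tile side must divide both 552 and 264, so the largest is their gcd.
552 = 2^3 × 3 × 23
264 = 2^3 × 3 × 11
gcd(552, 264) = 2^3 × 3 = 24.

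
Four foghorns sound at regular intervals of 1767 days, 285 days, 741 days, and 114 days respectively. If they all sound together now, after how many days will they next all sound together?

229710 days

The first simultaneous occurrence is after LCM of the individual periods.
1767 = 3 × 19 × 31
285 = 3 × 5 × 19
741 = 3 × 13 × 19
114 = 2 × 3 × 19
LCM(1767, 285, 741, 114) = 2 × 3 × 5 × 13 × 19 × 31 = 229710.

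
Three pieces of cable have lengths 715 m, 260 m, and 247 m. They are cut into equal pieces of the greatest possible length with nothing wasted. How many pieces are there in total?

Piece length = gcd(715, 260, 247).
715 = 5 × 11 × 13
260 = 2^2 × 5 × 13
247 = 13 × 19
gcd(715, 260, 247) = 13.
Total pieces = 715/13 + 260/13 + 247/13 = 55 + 20 + 19 = 94.

94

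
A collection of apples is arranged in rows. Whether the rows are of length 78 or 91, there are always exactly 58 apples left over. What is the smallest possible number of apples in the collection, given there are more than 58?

604

N − 58 must be a common multiple of 78 and 91.
78 = 2 × 3 × 13
91 = 7 × 13
LCM(78, 91) = 2 × 3 × 7 × 13 = 546.
Smallest N > 58 is LCM + 58 = 546 + 58 = 604.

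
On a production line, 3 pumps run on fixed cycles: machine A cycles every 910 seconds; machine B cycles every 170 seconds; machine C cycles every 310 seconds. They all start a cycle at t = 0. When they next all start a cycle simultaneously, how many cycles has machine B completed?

2821 cycles

The first common completion time is the LCM of the periods.
910 = 2 × 5 × 7 × 13
170 = 2 × 5 × 17
310 = 2 × 5 × 31
LCM(910, 170, 310) = 2 × 5 × 7 × 13 × 17 × 31 = 479570.
Cycles for period 170: 479570 / 170 = 2821.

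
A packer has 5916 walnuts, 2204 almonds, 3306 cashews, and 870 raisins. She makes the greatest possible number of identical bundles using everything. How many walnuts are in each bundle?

102

Number of bundles = gcd(5916, 2204, 3306, 870).
5916 = 2^2 × 3 × 17 × 29
2204 = 2^2 × 19 × 29
3306 = 2 × 3 × 19 × 29
870 = 2 × 3 × 5 × 29
gcd(5916, 2204, 3306, 870) = 2 × 29 = 58.
walnuts per bundle = 5916 / 58 = 102.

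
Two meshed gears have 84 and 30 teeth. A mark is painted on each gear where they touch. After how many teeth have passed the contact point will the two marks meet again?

420 teeth

We need the least common multiple of the intervals.
84 = 2^2 × 3 × 7
30 = 2 × 3 × 5
LCM(84, 30) = 2^2 × 3 × 5 × 7 = 420.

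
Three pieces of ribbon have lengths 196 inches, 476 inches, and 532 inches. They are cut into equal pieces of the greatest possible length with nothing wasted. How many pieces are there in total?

43

Piece length = gcd(196, 476, 532).
196 = 2^2 × 7^2
476 = 2^2 × 7 × 17
532 = 2^2 × 7 × 19
gcd(196, 476, 532) = 2^2 × 7 = 28.
Total pieces = 196/28 + 476/28 + 532/28 = 7 + 17 + 19 = 43.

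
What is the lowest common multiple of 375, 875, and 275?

375 = 3 × 5^3
875 = 5^3 × 7
275 = 5^2 × 11
LCM(375, 875, 275) = 3 × 5^3 × 7 × 11 = 28875.

28875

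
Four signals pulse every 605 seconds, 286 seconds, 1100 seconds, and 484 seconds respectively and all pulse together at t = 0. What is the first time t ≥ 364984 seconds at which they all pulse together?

471900 seconds

Joint pulses occur at multiples of LCM(605, 286, 1100, 484).
605 = 5 × 11^2
286 = 2 × 11 × 13
1100 = 2^2 × 5^2 × 11
484 = 2^2 × 11^2
LCM(605, 286, 1100, 484) = 2^2 × 5^2 × 11^2 × 13 = 157300.
Smallest multiple of 157300 that is ≥ 364984: ⌈364984/157300⌉ × 157300 = 3 × 157300 = 471900.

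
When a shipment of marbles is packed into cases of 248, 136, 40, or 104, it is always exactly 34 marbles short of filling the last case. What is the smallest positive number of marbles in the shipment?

274006

Being 34 short of a full case of size k means N ≡ −34 (mod k), i.e. N + 34 is a multiple of each size.
248 = 2^3 × 31
136 = 2^3 × 17
40 = 2^3 × 5
104 = 2^3 × 13
LCM(248, 136, 40, 104) = 2^3 × 5 × 13 × 17 × 31 = 274040.
Smallest positive N is 274040 − 34 = 274006.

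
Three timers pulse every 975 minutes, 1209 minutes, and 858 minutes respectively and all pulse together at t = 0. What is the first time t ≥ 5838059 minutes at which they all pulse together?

Joint pulses occur at multiples of LCM(975, 1209, 858).
975 = 3 × 5^2 × 13
1209 = 3 × 13 × 31
858 = 2 × 3 × 11 × 13
LCM(975, 1209, 858) = 2 × 3 × 5^2 × 11 × 13 × 31 = 664950.
Smallest multiple of 664950 that is ≥ 5838059: ⌈5838059/664950⌉ × 664950 = 9 × 664950 = 5984550.

5984550 minutes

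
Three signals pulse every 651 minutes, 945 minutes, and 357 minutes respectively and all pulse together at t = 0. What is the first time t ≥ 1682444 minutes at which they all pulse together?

1992060 minutes

Joint pulses occur at multiples of LCM(651, 945, 357).
651 = 3 × 7 × 31
945 = 3^3 × 5 × 7
357 = 3 × 7 × 17
LCM(651, 945, 357) = 3^3 × 5 × 7 × 17 × 31 = 498015.
Smallest multiple of 498015 that is ≥ 1682444: ⌈1682444/498015⌉ × 498015 = 4 × 498015 = 1992060.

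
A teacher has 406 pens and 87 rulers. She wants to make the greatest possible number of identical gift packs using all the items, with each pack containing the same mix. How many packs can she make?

29 packs

By the Euclidean algorithm:
406 = 4 × 87 + 58
87 = 1 × 58 + 29
58 = 2 × 29 + 0
gcd(406, 87) = 29.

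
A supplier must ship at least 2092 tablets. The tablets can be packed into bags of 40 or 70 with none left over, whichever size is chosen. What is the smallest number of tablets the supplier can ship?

The number of tablets must be a common multiple of 40 and 70, so a multiple of their LCM.
40 = 2^3 × 5
70 = 2 × 5 × 7
LCM(40, 70) = 2^3 × 5 × 7 = 280.
Smallest multiple of 280 that is ≥ 2092: ⌈2092/280⌉ × 280 = 8 × 280 = 2240.

2240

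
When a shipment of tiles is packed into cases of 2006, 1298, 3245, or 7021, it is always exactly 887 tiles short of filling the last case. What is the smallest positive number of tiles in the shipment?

771423

Being 887 short of a full case of size k means N ≡ −887 (mod k), i.e. N + 887 is a multiple of each size.
2006 = 2 × 17 × 59
1298 = 2 × 11 × 59
3245 = 5 × 11 × 59
7021 = 7 × 17 × 59
LCM(2006, 1298, 3245, 7021) = 2 × 5 × 7 × 11 × 17 × 59 = 772310.
Smallest positive N is 772310 − 887 = 771423.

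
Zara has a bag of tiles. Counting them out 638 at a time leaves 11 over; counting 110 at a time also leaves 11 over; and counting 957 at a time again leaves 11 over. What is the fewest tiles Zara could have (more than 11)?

9581

N − 11 must be a common multiple of 638, 110, and 957.
638 = 2 × 11 × 29
110 = 2 × 5 × 11
957 = 3 × 11 × 29
LCM(638, 110, 957) = 2 × 3 × 5 × 11 × 29 = 9570.
Smallest N > 11 is LCM + 11 = 9570 + 11 = 9581.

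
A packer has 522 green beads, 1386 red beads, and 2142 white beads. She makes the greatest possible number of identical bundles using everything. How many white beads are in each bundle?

119

Number of bundles = gcd(522, 1386, 2142).
522 = 2 × 3^2 × 29
1386 = 2 × 3^2 × 7 × 11
2142 = 2 × 3^2 × 7 × 17
gcd(522, 1386, 2142) = 2 × 3^2 = 18.
white beads per bundle = 2142 / 18 = 119.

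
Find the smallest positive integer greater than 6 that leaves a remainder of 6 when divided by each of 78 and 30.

N − 6 must be a common multiple of 78 and 30.
78 = 2 × 3 × 13
30 = 2 × 3 × 5
LCM(78, 30) = 2 × 3 × 5 × 13 = 390.
Smallest N > 6 is LCM + 6 = 390 + 6 = 396.

396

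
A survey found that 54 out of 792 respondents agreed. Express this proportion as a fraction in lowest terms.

54 = 2 × 3^3
792 = 2^3 × 3^2 × 11
gcd(54, 792) = 2 × 3^2 = 18.
Divide numerator and denominator by 18: 54/792 = 3/44.

3/44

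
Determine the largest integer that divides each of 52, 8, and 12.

4

52 = 2^2 × 13
8 = 2^3
12 = 2^2 × 3
gcd(52, 8, 12) = 2^2 = 4.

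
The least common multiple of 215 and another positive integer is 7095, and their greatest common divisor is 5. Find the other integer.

165

gcd × lcm = product of the two integers, so the other integer is (5 × 7095) / 215 = 165.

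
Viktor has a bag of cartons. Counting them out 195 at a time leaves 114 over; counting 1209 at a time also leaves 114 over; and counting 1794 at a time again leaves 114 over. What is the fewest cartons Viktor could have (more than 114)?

278184

N − 114 must be a common multiple of 195, 1209, and 1794.
195 = 3 × 5 × 13
1209 = 3 × 13 × 31
1794 = 2 × 3 × 13 × 23
LCM(195, 1209, 1794) = 2 × 3 × 5 × 13 × 23 × 31 = 278070.
Smallest N > 114 is LCM + 114 = 278070 + 114 = 278184.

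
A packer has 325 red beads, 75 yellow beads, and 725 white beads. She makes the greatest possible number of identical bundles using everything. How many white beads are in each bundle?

29

Number of bundles = gcd(325, 75, 725).
325 = 5^2 × 13
75 = 3 × 5^2
725 = 5^2 × 29
gcd(325, 75, 725) = 5^2 = 25.
white beads per bundle = 725 / 25 = 29.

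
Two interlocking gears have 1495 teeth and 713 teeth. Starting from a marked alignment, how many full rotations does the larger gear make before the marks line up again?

The first common completion time is the LCM of the periods.
1495 = 5 × 13 × 23
713 = 23 × 31
LCM(1495, 713) = 5 × 13 × 23 × 31 = 46345.
Rotations for period 1495: 46345 / 1495 = 31.

31 rotations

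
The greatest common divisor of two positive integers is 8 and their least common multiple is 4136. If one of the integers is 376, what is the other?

88

For two integers, gcd × lcm = product, so the other is (8 × 4136) / 376 = 33088 / 376 = 88.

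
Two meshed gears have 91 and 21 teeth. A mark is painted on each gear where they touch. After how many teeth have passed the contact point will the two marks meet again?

273 teeth

The first simultaneous occurrence is after LCM of the individual periods.
91 = 7 × 13
21 = 3 × 7
LCM(91, 21) = 3 × 7 × 13 = 273.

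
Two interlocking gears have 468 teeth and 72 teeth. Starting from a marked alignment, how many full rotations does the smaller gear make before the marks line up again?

13 rotations

All finish a whole number of cycles simultaneously at t = LCM of the periods.
468 = 2^2 × 3^2 × 13
72 = 2^3 × 3^2
LCM(468, 72) = 2^3 × 3^2 × 13 = 936.
Rotations for period 72: 936 / 72 = 13.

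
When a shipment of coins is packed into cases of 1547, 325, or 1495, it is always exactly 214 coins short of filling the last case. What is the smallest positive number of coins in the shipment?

Being 214 short of a full case of size k means N ≡ −214 (mod k), i.e. N + 214 is a multiple of each size.
1547 = 7 × 13 × 17
325 = 5^2 × 13
1495 = 5 × 13 × 23
LCM(1547, 325, 1495) = 5^2 × 7 × 13 × 17 × 23 = 889525.
Smallest positive N is 889525 − 214 = 889311.

889311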